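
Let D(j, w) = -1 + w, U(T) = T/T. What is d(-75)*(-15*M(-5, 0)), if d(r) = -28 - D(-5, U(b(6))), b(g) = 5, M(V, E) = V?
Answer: -2100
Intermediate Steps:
U(T) = 1
d(r) = -28 (d(r) = -28 - (-1 + 1) = -28 - 1*0 = -28 + 0 = -28)
d(-75)*(-15*M(-5, 0)) = -(-420)*(-5) = -28*75 = -2100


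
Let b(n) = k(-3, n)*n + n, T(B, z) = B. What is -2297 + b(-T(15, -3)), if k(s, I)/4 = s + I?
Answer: -1232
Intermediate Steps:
k(s, I) = 4*I + 4*s (k(s, I) = 4*(s + I) = 4*(I + s) = 4*I + 4*s)
b(n) = n + n*(-12 + 4*n) (b(n) = (4*n + 4*(-3))*n + n = (4*n - 12)*n + n = (-12 + 4*n)*n + n = n*(-12 + 4*n) + n = n + n*(-12 + 4*n))
-2297 + b(-T(15, -3)) = -2297 + (-1*15)*(-11 + 4*(-1*15)) = -2297 - 15*(-11 + 4*(-15)) = -2297 - 15*(-11 - 60) = -2297 - 15*(-71) = -2297 + 1065 = -1232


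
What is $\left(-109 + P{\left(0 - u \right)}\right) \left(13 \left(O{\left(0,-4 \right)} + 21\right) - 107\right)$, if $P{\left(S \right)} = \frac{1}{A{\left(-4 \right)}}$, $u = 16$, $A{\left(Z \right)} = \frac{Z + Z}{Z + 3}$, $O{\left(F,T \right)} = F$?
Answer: $- \frac{72293}{4} \approx -18073.0$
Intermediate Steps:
$A{\left(Z \right)} = \frac{2 Z}{3 + Z}$
$P{\left(S \right)} = \frac{1}{8}$ ($P{\left(S \right)} = \frac{1}{2 \left(-4\right) \frac{1}{3 - 4}} = \frac{1}{2 \left(-4\right) \frac{1}{-1}} = \frac{1}{2 \left(-4\right) \left(-1\right)} = \frac{1}{8}$)
$\left(-109 + P{\left(0 - u \right)}\right) \left(13 \left(O{\left(0,-4 \right)} + 21\right) - 107\right) = \left(-109 + \frac{1}{8}\right) \left(13 \left(0 + 21\right) - 107\right) = - \frac{871 \left(13 \cdot 21 - 107\right)}{8} = - \frac{871 \left(273 - 107\right)}{8} = \left(- \frac{871}{8}\right) 166 = - \frac{72293}{4}$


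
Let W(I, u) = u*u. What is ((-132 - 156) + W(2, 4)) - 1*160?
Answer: -432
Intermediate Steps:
W(I, u) = u**2
((-132 - 156) + W(2, 4)) - 1*160 = ((-132 - 156) + 4**2) - 1*160 = (-288 + 16) - 160 = -272 - 160 = -432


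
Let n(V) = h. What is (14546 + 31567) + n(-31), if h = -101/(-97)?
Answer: 4473062/97 ≈ 46114.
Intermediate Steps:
h = 101/97 (h = -101*(-1/97) = 101/97 ≈ 1.0412)
n(V) = 101/97
(14546 + 31567) + n(-31) = (14546 + 31567) + 101/97 = 46113 + 101/97 = 4473062/97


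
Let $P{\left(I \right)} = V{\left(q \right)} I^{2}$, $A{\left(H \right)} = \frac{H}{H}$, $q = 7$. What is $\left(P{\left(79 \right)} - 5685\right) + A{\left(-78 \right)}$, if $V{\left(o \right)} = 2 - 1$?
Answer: $557$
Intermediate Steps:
$V{\left(o \right)} = 1$
$A{\left(H \right)} = 1$
$P{\left(I \right)} = I^{2}$ ($P{\left(I \right)} = 1 I^{2} = I^{2}$)
$\left(P{\left(79 \right)} - 5685\right) + A{\left(-78 \right)} = \left(79^{2} - 5685\right) + 1 = \left(6241 - 5685\right) + 1 = 556 + 1 = 557$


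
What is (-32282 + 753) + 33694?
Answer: 2165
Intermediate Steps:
(-32282 + 753) + 33694 = -31529 + 33694 = 2165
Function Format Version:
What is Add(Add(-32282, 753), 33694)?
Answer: 2165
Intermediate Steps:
Add(Add(-32282, 753), 33694) = Add(-31529, 33694) = 2165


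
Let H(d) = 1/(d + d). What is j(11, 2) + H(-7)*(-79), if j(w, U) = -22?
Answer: -229/14 ≈ -16.357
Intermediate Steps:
H(d) = 1/(2*d)
j(11, 2) + H(-7)*(-79) = -22 + ((1/2)/(-7))*(-79) = -22 + ((1/2)*(-1/7))*(-79) = -22 - 1/14*(-79) = -22 + 79/14 = -229/14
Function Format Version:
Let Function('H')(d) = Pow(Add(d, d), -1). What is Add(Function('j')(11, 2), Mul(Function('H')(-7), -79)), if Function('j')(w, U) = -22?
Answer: Rational(-229, 14) ≈ -16.357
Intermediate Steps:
Function('H')(d) = Mul(Rational(1, 2), Pow(d, -1)) (Function('H')(d) = Pow(Mul(2, d), -1) = Mul(Rational(1, 2), Pow(d, -1)))
Add(Function('j')(11, 2), Mul(Function('H')(-7), -79)) = Add(-22, Mul(Mul(Rational(1, 2), Pow(-7, -1)), -79)) = Add(-22, Mul(Mul(Rational(1, 2), Rational(-1, 7)), -79)) = Add(-22, Mul(Rational(-1, 14), -79)) = Add(-22, Rational(79, 14)) = Rational(-229, 14)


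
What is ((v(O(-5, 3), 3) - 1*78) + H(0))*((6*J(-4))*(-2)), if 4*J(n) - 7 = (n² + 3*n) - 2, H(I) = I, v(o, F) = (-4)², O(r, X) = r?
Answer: 1674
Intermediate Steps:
v(o, F) = 16
J(n) = 5/4 + n²/4 + 3*n/4 (J(n) = 7/4 + ((n² + 3*n) - 2)/4 = 7/4 + (-2 + n² + 3*n)/4 = 7/4 + (-½ + n²/4 + 3*n/4) = 5/4 + n²/4 + 3*n/4)
((v(O(-5, 3), 3) - 1*78) + H(0))*((6*J(-4))*(-2)) = ((16 - 1*78) + 0)*((6*(5/4 + (¼)*(-4)² + (¾)*(-4)))*(-2)) = ((16 - 78) + 0)*((6*(5/4 + (¼)*16 - 3))*(-2)) = (-62 + 0)*((6*(5/4 + 4 - 3))*(-2)) = -62*6*(9/4)*(-2) = -837*(-2) = -62*(-27) = 1674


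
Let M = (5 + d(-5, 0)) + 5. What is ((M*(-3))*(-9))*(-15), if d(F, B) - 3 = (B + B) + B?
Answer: -5265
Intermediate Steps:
d(F, B) = 3 + 3*B (d(F, B) = 3 + ((B + B) + B) = 3 + (2*B + B) = 3 + 3*B)
M = 13 (M = (5 + (3 + 3*0)) + 5 = (5 + (3 + 0)) + 5 = (5 + 3) + 5 = 8 + 5 = 13)
((M*(-3))*(-9))*(-15) = ((13*(-3))*(-9))*(-15) = -39*(-9)*(-15) = 351*(-15) = -5265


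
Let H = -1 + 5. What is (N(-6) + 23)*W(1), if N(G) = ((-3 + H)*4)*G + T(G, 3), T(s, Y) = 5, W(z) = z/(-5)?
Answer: -4/5 ≈ -0.80000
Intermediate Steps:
W(z) = -z/5 (W(z) = z*(-1/5) = -z/5)
H = 4
N(G) = 5 + 4*G (N(G) = ((-3 + 4)*4)*G + 5 = (1*4)*G + 5 = 4*G + 5 = 5 + 4*G)
(N(-6) + 23)*W(1) = ((5 + 4*(-6)) + 23)*(-1/5*1) = ((5 - 24) + 23)*(-1/5) = (-19 + 23)*(-1/5) = 4*(-1/5) = -4/5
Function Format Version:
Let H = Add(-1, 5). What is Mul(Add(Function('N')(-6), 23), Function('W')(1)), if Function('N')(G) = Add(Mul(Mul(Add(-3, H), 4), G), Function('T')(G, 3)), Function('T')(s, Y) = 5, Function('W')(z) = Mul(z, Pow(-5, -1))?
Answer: Rational(-4, 5) ≈ -0.80000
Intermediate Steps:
Function('W')(z) = Mul(Rational(-1, 5), z) (Function('W')(z) = Mul(z, Rational(-1, 5)) = Mul(Rational(-1, 5), z))
H = 4
Function('N')(G) = Add(5, Mul(4, G)) (Function('N')(G) = Add(Mul(Mul(Add(-3, 4), 4), G), 5) = Add(Mul(Mul(1, 4), G), 5) = Add(Mul(4, G), 5) = Add(5, Mul(4, G)))
Mul(Add(Function('N')(-6), 23), Function('W')(1)) = Mul(Add(Add(5, Mul(4, -6)), 23), Mul(Rational(-1, 5), 1)) = Mul(Add(Add(5, -24), 23), Rational(-1, 5)) = Mul(Add(-19, 23), Rational(-1, 5)) = Mul(4, Rational(-1, 5)) = Rational(-4, 5)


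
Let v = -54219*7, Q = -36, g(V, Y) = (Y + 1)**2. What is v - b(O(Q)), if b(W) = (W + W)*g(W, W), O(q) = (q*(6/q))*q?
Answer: 19589667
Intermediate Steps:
g(V, Y) = (1 + Y)**2
O(q) = 6*q
b(W) = 2*W*(1 + W)**2 (b(W) = (W + W)*(1 + W)**2 = (2*W)*(1 + W)**2 = 2*W*(1 + W)**2)
v = -379533
v - b(O(Q)) = -379533 - 2*6*(-36)*(1 + 6*(-36))**2 = -379533 - 2*(-216)*(1 - 216)**2 = -379533 - 2*(-216)*(-215)**2 = -379533 - 2*(-216)*46225 = -379533 - 1*(-19969200) = -379533 + 19969200 = 19589667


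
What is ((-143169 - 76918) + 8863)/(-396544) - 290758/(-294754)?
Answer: 11097341203/7305183136 ≈ 1.5191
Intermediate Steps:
((-143169 - 76918) + 8863)/(-396544) - 290758/(-294754) = (-220087 + 8863)*(-1/396544) - 290758*(-1/294754) = -211224*(-1/396544) + 145379/147377 = 26403/49568 + 145379/147377 = 11097341203/7305183136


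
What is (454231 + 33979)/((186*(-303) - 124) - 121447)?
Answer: -488210/177929 ≈ -2.7438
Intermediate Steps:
(454231 + 33979)/((186*(-303) - 124) - 121447) = 488210/((-56358 - 124) - 121447) = 488210/(-56482 - 121447) = 488210/(-177929) = 488210*(-1/177929) = -488210/177929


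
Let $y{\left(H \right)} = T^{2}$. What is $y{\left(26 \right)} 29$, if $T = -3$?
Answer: $261$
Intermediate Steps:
$y{\left(H \right)} = 9$ ($y{\left(H \right)} = \left(-3\right)^{2} = 9$)
$y{\left(26 \right)} 29 = 9 \cdot 29 = 261$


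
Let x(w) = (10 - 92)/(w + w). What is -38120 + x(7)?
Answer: -266881/7 ≈ -38126.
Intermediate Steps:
x(w) = -41/w (x(w) = -82*1/(2*w) = -41/w)
-38120 + x(7) = -38120 - 41/7 = -266881/7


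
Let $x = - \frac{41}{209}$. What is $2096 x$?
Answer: $- \frac{85936}{209} \approx -411.18$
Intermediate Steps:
$x = - \frac{41}{209}$ ($x = \left(-41\right) \frac{1}{209} = - \frac{41}{209} \approx -0.19617$)
$2096 x = 2096 \left(- \frac{41}{209}\right) = - \frac{85936}{209}$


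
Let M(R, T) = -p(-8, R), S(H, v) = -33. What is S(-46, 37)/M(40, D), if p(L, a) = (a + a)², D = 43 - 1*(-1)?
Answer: 33/6400 ≈ 0.0051562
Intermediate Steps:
D = 44 (D = 43 + 1 = 44)
p(L, a) = 4*a² (p(L, a) = (2*a)² = 4*a²)
M(R, T) = -4*R²
S(-46, 37)/M(40, D) = -33/((-4*40²)) = -33/((-4*1600)) = -33/(-6400) = -33*(-1/6400) = 33/6400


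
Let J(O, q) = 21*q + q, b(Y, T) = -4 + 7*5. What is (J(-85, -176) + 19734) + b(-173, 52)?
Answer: 15893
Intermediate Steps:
b(Y, T) = 31 (b(Y, T) = -4 + 35 = 31)
J(O, q) = 22*q
(J(-85, -176) + 19734) + b(-173, 52) = (22*(-176) + 19734) + 31 = (-3872 + 19734) + 31 = 15862 + 31 = 15893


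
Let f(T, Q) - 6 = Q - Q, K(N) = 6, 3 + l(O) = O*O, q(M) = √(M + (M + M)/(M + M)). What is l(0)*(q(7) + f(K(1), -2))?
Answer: -18 - 6*√2 ≈ -26.485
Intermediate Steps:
q(M) = √(1 + M) (q(M) = √(M + (2*M)/((2*M))) = √(M + (2*M)*(1/(2*M))) = √(M + 1) = √(1 + M))
l(O) = -3 + O² (l(O) = -3 + O*O = -3 + O²)
f(T, Q) = 6 (f(T, Q) = 6 + (Q - Q) = 6 + 0 = 6)
l(0)*(q(7) + f(K(1), -2)) = (-3 + 0²)*(√(1 + 7) + 6) = (-3 + 0)*(√8 + 6) = -3*(2*√2 + 6) = -3*(6 + 2*√2) = -18 - 6*√2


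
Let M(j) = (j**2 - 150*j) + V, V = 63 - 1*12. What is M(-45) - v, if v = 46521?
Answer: -37695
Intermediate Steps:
V = 51 (V = 63 - 12 = 51)
M(j) = 51 + j**2 - 150*j (M(j) = (j**2 - 150*j) + 51 = 51 + j**2 - 150*j)
M(-45) - v = (51 + (-45)**2 - 150*(-45)) - 1*46521 = (51 + 2025 + 6750) - 46521 = 8826 - 46521 = -37695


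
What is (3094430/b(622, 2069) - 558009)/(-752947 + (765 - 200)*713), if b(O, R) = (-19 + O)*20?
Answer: 672649411/422223012 ≈ 1.5931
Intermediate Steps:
b(O, R) = -380 + 20*O
(3094430/b(622, 2069) - 558009)/(-752947 + (765 - 200)*713) = (3094430/(-380 + 20*622) - 558009)/(-752947 + (765 - 200)*713) = (3094430/(-380 + 12440) - 558009)/(-752947 + 565*713) = (3094430/12060 - 558009)/(-752947 + 402845) = (3094430*(1/12060) - 558009)/(-350102) = (309443/1206 - 558009)*(-1/350102) = -672649411/1206*(-1/350102) = 672649411/422223012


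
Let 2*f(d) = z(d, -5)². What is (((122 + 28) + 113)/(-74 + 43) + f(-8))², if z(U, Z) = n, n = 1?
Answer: 245025/3844 ≈ 63.742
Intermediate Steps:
z(U, Z) = 1
f(d) = ½ (f(d) = (½)*1² = (½)*1 = ½)
(((122 + 28) + 113)/(-74 + 43) + f(-8))² = (((122 + 28) + 113)/(-74 + 43) + ½)² = ((150 + 113)/(-31) + ½)² = (263*(-1/31) + ½)² = (-263/31 + ½)² = (-495/62)² = 245025/3844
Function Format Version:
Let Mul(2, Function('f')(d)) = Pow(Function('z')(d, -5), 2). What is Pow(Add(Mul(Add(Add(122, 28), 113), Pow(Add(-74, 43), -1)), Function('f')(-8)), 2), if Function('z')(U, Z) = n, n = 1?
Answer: Rational(245025, 3844) ≈ 63.742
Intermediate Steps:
Function('z')(U, Z) = 1
Function('f')(d) = Rational(1, 2) (Function('f')(d) = Mul(Rational(1, 2), Pow(1, 2)) = Mul(Rational(1, 2), 1) = Rational(1, 2))
Pow(Add(Mul(Add(Add(122, 28), 113), Pow(Add(-74, 43), -1)), Function('f')(-8)), 2) = Pow(Add(Mul(Add(Add(122, 28), 113), Pow(Add(-74, 43), -1)), Rational(1, 2)), 2) = Pow(Add(Mul(Add(150, 113), Pow(-31, -1)), Rational(1, 2)), 2) = Pow(Add(Mul(263, Rational(-1, 31)), Rational(1, 2)), 2) = Pow(Add(Rational(-263, 31), Rational(1, 2)), 2) = Pow(Rational(-495, 62), 2) = Rational(245025, 3844)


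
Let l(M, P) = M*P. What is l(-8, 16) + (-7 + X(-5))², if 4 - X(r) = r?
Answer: -124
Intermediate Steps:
X(r) = 4 - r
l(-8, 16) + (-7 + X(-5))² = -8*16 + (-7 + (4 - 1*(-5)))² = -128 + (-7 + (4 + 5))² = -128 + (-7 + 9)² = -128 + 2² = -128 + 4 = -124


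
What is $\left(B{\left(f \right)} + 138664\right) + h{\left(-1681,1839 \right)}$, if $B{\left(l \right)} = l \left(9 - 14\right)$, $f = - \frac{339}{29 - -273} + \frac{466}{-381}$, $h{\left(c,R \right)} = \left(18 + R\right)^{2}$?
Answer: $\frac{412741745461}{115062} \approx 3.5871 \cdot 10^{6}$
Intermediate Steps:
$f = - \frac{269891}{115062}$ ($f = - \frac{339}{29 + 273} + 466 \left(- \frac{1}{381}\right) = - \frac{339}{302} - \frac{466}{381} = - \frac{269891}{115062} \approx -2.3456$)
$B{\left(l \right)} = - 5 l$ ($B{\left(l \right)} = l \left(-5\right) = - 5 l$)
$\left(B{\left(f \right)} + 138664\right) + h{\left(-1681,1839 \right)} = \left(\left(-5\right) \left(- \frac{269891}{115062}\right) + 138664\right) + \left(18 + 1839\right)^{2} = \left(\frac{1349455}{115062} + 138664\right) + 1857^{2} = \frac{15956306623}{115062} + 3448449 = \frac{412741745461}{115062}$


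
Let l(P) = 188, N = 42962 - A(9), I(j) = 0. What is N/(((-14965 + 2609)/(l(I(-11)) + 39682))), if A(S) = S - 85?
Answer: -428981265/3089 ≈ -1.3887e+5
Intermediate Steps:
A(S) = -85 + S
N = 43038 (N = 42962 - (-85 + 9) = 42962 - 1*(-76) = 42962 + 76 = 43038)
N/(((-14965 + 2609)/(l(I(-11)) + 39682))) = 43038/(((-14965 + 2609)/(188 + 39682))) = 43038/((-12356/39870)) = 43038/((-12356*1/39870)) = 43038/(-6178/19935) = 43038*(-19935/6178) = -428981265/3089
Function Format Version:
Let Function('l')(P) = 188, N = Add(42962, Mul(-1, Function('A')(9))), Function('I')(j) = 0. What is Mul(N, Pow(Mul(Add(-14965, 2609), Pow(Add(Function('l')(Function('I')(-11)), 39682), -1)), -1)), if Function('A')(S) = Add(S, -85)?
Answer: Rational(-428981265, 3089) ≈ -1.3887e+5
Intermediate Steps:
Function('A')(S) = Add(-85, S)
N = 43038 (N = Add(42962, Mul(-1, Add(-85, 9))) = Add(42962, Mul(-1, -76)) = Add(42962, 76) = 43038)
Mul(N, Pow(Mul(Add(-14965, 2609), Pow(Add(Function('l')(Function('I')(-11)), 39682), -1)), -1)) = Mul(43038, Pow(Mul(Add(-14965, 2609), Pow(Add(188, 39682), -1)), -1)) = Mul(43038, Pow(Mul(-12356, Pow(39870, -1)), -1)) = Mul(43038, Pow(Mul(-12356, Rational(1, 39870)), -1)) = Mul(43038, Pow(Rational(-6178, 19935), -1)) = Mul(43038, Rational(-19935, 6178)) = Rational(-428981265, 3089)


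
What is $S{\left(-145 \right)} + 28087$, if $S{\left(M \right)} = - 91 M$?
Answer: $41282$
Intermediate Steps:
$S{\left(-145 \right)} + 28087 = \left(-91\right) \left(-145\right) + 28087 = 13195 + 28087 = 41282$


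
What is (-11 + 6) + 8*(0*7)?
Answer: -5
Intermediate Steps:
(-11 + 6) + 8*(0*7) = -5 + 8*0 = -5 + 0 = -5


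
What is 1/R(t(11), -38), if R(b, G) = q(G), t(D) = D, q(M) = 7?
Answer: ⅐ ≈ 0.14286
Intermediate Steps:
R(b, G) = 7
1/R(t(11), -38) = 1/7 = ⅐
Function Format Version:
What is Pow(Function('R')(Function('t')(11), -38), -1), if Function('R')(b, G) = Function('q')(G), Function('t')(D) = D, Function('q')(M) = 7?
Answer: Rational(1, 7) ≈ 0.14286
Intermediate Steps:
Function('R')(b, G) = 7
Pow(Function('R')(Function('t')(11), -38), -1) = Pow(7, -1) = Rational(1, 7)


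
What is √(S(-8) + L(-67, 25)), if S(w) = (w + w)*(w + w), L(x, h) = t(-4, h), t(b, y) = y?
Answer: √281 ≈ 16.763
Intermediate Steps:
L(x, h) = h
S(w) = 4*w² (S(w) = (2*w)*(2*w) = 4*w²)
√(S(-8) + L(-67, 25)) = √(4*(-8)² + 25) = √(4*64 + 25) = √(256 + 25) = √281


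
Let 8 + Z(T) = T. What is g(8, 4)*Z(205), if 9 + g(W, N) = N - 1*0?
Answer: -985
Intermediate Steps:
g(W, N) = -9 + N (g(W, N) = -9 + (N - 1*0) = -9 + (N + 0) = -9 + N)
Z(T) = -8 + T
g(8, 4)*Z(205) = (-9 + 4)*(-8 + 205) = -5*197 = -985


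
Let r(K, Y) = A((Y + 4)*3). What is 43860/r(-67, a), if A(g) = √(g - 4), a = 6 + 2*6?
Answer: 21930*√62/31 ≈ 5570.2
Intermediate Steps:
a = 18 (a = 6 + 12 = 18)
A(g) = √(-4 + g)
r(K, Y) = √(8 + 3*Y) (r(K, Y) = √(-4 + (Y + 4)*3) = √(-4 + (4 + Y)*3) = √(-4 + (12 + 3*Y)) = √(8 + 3*Y))
43860/r(-67, a) = 43860/(√(8 + 3*18)) = 43860/(√(8 + 54)) = 43860/(√62) = 43860*(√62/62) = 21930*√62/31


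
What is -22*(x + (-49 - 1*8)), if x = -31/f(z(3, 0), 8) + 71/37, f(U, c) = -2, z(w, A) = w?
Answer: 32219/37 ≈ 870.78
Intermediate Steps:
x = 1289/74 (x = -31/(-2) + 71/37 = -31*(-½) + 71*(1/37) = 31/2 + 71/37 = 1289/74 ≈ 17.419)
-22*(x + (-49 - 1*8)) = -22*(1289/74 + (-49 - 1*8)) = -22*(1289/74 + (-49 - 8)) = -22*(1289/74 - 57) = -22*(-2929/74) = 32219/37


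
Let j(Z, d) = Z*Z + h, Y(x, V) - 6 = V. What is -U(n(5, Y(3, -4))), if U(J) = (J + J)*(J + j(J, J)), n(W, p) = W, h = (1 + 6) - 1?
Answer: -360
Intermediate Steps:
Y(x, V) = 6 + V
h = 6 (h = 7 - 1 = 6)
j(Z, d) = 6 + Z² (j(Z, d) = Z*Z + 6 = Z² + 6 = 6 + Z²)
U(J) = 2*J*(6 + J + J²) (U(J) = (J + J)*(J + (6 + J²)) = (2*J)*(6 + J + J²) = 2*J*(6 + J + J²))
-U(n(5, Y(3, -4))) = -2*5*(6 + 5 + 5²) = -2*5*(6 + 5 + 25) = -2*5*36 = -1*360 = -360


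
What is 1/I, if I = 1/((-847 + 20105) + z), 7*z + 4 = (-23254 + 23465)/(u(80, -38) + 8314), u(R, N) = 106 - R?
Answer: 1124248891/58380 ≈ 19257.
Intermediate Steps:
z = -33149/58380 (z = -4/7 + ((-23254 + 23465)/((106 - 1*80) + 8314))/7 = -4/7 + (211/((106 - 80) + 8314))/7 = -4/7 + (211/(26 + 8314))/7 = -4/7 + (211/8340)/7 = -4/7 + (211*(1/8340))/7 = -4/7 + (⅐)*(211/8340) = -4/7 + 211/58380 = -33149/58380 ≈ -0.56781)
I = 58380/1124248891 (I = 1/((-847 + 20105) - 33149/58380) = 1/(19258 - 33149/58380) = 1/(1124248891/58380) = 58380/1124248891 ≈ 5.1928e-5)
1/I = 1/(58380/1124248891) = 1124248891/58380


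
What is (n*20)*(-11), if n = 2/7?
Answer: -440/7 ≈ -62.857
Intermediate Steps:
n = 2/7 (n = 2*(1/7) = 2/7 ≈ 0.28571)
(n*20)*(-11) = ((2/7)*20)*(-11) = (40/7)*(-11) = -440/7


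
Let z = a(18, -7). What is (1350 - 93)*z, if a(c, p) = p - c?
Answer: -31425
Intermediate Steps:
z = -25 (z = -7 - 1*18 = -7 - 18 = -25)
(1350 - 93)*z = (1350 - 93)*(-25) = 1257*(-25) = -31425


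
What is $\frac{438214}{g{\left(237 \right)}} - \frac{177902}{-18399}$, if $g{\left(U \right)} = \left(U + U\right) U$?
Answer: $\frac{4674642377}{344484477} \approx 13.57$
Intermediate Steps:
$g{\left(U \right)} = 2 U^{2}$ ($g{\left(U \right)} = 2 U U = 2 U^{2}$)
$\frac{438214}{g{\left(237 \right)}} - \frac{177902}{-18399} = \frac{438214}{2 \cdot 237^{2}} - \frac{177902}{-18399} = \frac{438214}{2 \cdot 56169} - - \frac{177902}{18399} = \frac{438214}{112338} + \frac{177902}{18399} = 438214 \cdot \frac{1}{112338} + \frac{177902}{18399} = \frac{219107}{56169} + \frac{177902}{18399} = \frac{4674642377}{344484477}$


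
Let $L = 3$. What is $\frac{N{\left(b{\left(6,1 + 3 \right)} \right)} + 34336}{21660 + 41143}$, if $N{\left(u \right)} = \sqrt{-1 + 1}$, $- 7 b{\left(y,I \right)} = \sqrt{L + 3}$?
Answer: $\frac{34336}{62803} \approx 0.54673$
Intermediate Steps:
$b{\left(y,I \right)} = - \frac{\sqrt{6}}{7}$ ($b{\left(y,I \right)} = - \frac{\sqrt{3 + 3}}{7} = - \frac{\sqrt{6}}{7}$)
$N{\left(u \right)} = 0$ ($N{\left(u \right)} = \sqrt{0} = 0$)
$\frac{N{\left(b{\left(6,1 + 3 \right)} \right)} + 34336}{21660 + 41143} = \frac{0 + 34336}{21660 + 41143} = \frac{34336}{62803}$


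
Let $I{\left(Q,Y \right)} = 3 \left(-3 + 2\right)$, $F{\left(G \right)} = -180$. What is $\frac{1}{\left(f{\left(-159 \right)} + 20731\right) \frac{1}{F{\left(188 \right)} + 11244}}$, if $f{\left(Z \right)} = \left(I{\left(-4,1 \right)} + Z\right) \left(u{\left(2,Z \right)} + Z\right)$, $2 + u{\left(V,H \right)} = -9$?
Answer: $\frac{11064}{48271} \approx 0.22921$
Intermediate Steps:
$u{\left(V,H \right)} = -11$ ($u{\left(V,H \right)} = -2 - 9 = -11$)
$I{\left(Q,Y \right)} = -3$ ($I{\left(Q,Y \right)} = 3 \left(-1\right) = -3$)
$f{\left(Z \right)} = \left(-11 + Z\right) \left(-3 + Z\right)$ ($f{\left(Z \right)} = \left(-3 + Z\right) \left(-11 + Z\right) = \left(-11 + Z\right) \left(-3 + Z\right)$)
$\frac{1}{\left(f{\left(-159 \right)} + 20731\right) \frac{1}{F{\left(188 \right)} + 11244}} = \frac{1}{\left(\left(33 + \left(-159\right)^{2} - -2226\right) + 20731\right) \frac{1}{-180 + 11244}} = \frac{1}{\left(\left(33 + 25281 + 2226\right) + 20731\right) \frac{1}{11064}} = \frac{1}{\left(27540 + 20731\right) \frac{1}{11064}} = \frac{1}{48271 \cdot \frac{1}{11064}} = \frac{1}{\frac{48271}{11064}} = \frac{11064}{48271}$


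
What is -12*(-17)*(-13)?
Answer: -2652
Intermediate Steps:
-12*(-17)*(-13) = 204*(-13) = -2652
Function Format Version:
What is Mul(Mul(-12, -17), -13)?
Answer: -2652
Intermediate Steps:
Mul(Mul(-12, -17), -13) = Mul(204, -13) = -2652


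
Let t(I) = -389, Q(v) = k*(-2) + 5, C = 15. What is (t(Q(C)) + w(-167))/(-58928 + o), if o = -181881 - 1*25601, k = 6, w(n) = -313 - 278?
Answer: 98/26641 ≈ 0.0036785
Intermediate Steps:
w(n) = -591
o = -207482 (o = -181881 - 25601 = -207482)
Q(v) = -7 (Q(v) = 6*(-2) + 5 = -12 + 5 = -7)
(t(Q(C)) + w(-167))/(-58928 + o) = (-389 - 591)/(-58928 - 207482) = -980/(-266410) = -980*(-1/266410) = 98/26641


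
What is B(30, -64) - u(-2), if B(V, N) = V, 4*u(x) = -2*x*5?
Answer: 25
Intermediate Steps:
u(x) = -5*x/2 (u(x) = (-2*x*5)/4 = (-10*x)/4 = -5*x/2)
B(30, -64) - u(-2) = 30 - (-5)*(-2)/2 = 30 - 1*5 = 30 - 5 = 25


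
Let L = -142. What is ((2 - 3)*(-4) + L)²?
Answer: 19044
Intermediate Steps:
((2 - 3)*(-4) + L)² = ((2 - 3)*(-4) - 142)² = (-1*(-4) - 142)² = (4 - 142)² = (-138)² = 19044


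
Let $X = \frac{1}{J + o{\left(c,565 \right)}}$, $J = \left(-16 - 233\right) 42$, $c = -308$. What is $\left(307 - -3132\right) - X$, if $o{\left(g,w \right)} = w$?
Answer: $\frac{34022028}{9893} \approx 3439.0$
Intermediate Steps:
$J = -10458$ ($J = \left(-249\right) 42 = -10458$)
$X = - \frac{1}{9893}$ ($X = \frac{1}{-10458 + 565} = \frac{1}{-9893} = - \frac{1}{9893} \approx -0.00010108$)
$\left(307 - -3132\right) - X = \left(307 - -3132\right) - - \frac{1}{9893} = \left(307 + 3132\right) + \frac{1}{9893} = 3439 + \frac{1}{9893} = \frac{34022028}{9893}$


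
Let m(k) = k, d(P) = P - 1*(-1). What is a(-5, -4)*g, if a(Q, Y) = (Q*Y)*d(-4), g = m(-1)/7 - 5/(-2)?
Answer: -990/7 ≈ -141.43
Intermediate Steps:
d(P) = 1 + P (d(P) = P + 1 = 1 + P)
g = 33/14 (g = -1/7 - 5/(-2) = -1*1/7 - 5*(-1/2) = -1/7 + 5/2 = 33/14 ≈ 2.3571)
a(Q, Y) = -3*Q*Y (a(Q, Y) = (Q*Y)*(1 - 4) = (Q*Y)*(-3) = -3*Q*Y)
a(-5, -4)*g = -3*(-5)*(-4)*(33/14) = -60*33/14 = -990/7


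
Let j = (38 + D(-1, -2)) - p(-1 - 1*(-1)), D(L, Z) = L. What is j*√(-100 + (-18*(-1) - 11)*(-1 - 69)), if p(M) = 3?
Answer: 34*I*√590 ≈ 825.86*I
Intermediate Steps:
j = 34 (j = (38 - 1) - 1*3 = 37 - 3 = 34)
j*√(-100 + (-18*(-1) - 11)*(-1 - 69)) = 34*√(-100 + (-18*(-1) - 11)*(-1 - 69)) = 34*√(-100 + (18 - 11)*(-70)) = 34*√(-100 + 7*(-70)) = 34*√(-100 - 490) = 34*√(-590) = 34*(I*√590) = 34*I*√590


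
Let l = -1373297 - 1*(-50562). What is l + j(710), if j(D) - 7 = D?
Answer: -1322018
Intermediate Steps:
j(D) = 7 + D
l = -1322735 (l = -1373297 + 50562 = -1322735)
l + j(710) = -1322735 + (7 + 710) = -1322735 + 717 = -1322018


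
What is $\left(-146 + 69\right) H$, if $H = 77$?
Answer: $-5929$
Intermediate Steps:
$\left(-146 + 69\right) H = \left(-146 + 69\right) 77 = \left(-77\right) 77 = -5929$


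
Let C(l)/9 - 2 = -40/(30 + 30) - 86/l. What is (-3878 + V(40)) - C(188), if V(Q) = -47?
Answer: -369691/94 ≈ -3932.9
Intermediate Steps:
C(l) = 12 - 774/l (C(l) = 18 + 9*(-40/(30 + 30) - 86/l) = 18 + 9*(-40/60 - 86/l) = 18 + 9*(-40*1/60 - 86/l) = 18 + 9*(-⅔ - 86/l) = 18 + (-6 - 774/l) = 12 - 774/l)
(-3878 + V(40)) - C(188) = (-3878 - 47) - (12 - 774/188) = -3925 - (12 - 774*1/188) = -3925 - (12 - 387/94) = -3925 - 1*741/94 = -3925 - 741/94 = -369691/94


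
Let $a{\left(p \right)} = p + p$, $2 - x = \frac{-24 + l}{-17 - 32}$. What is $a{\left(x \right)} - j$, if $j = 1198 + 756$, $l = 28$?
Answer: $- \frac{95542}{49} \approx -1949.8$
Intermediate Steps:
$x = \frac{102}{49}$ ($x = 2 - \frac{-24 + 28}{-17 - 32} = 2 - \frac{4}{-49} = 2 - 4 \left(- \frac{1}{49}\right) = 2 - - \frac{4}{49} = 2 + \frac{4}{49} = \frac{102}{49} \approx 2.0816$)
$a{\left(p \right)} = 2 p$
$j = 1954$
$a{\left(x \right)} - j = 2 \cdot \frac{102}{49} - 1954 = \frac{204}{49} - 1954 = - \frac{95542}{49}$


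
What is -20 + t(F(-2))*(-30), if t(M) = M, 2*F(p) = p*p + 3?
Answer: -125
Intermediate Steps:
F(p) = 3/2 + p**2/2 (F(p) = (p*p + 3)/2 = (p**2 + 3)/2 = (3 + p**2)/2 = 3/2 + p**2/2)
-20 + t(F(-2))*(-30) = -20 + (3/2 + (1/2)*(-2)**2)*(-30) = -20 + (3/2 + (1/2)*4)*(-30) = -20 + (3/2 + 2)*(-30) = -20 + (7/2)*(-30) = -20 - 105 = -125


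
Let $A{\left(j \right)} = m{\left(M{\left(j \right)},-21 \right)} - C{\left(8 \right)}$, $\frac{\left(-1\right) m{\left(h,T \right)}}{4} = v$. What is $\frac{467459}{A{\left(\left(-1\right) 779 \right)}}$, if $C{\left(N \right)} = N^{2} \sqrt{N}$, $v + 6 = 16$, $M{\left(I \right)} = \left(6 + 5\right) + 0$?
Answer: $\frac{2337295}{3896} - \frac{934918 \sqrt{2}}{487} \approx -2115.0$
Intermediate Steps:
$M{\left(I \right)} = 11$ ($M{\left(I \right)} = 11 + 0 = 11$)
$v = 10$ ($v = -6 + 16 = 10$)
$m{\left(h,T \right)} = -40$ ($m{\left(h,T \right)} = \left(-4\right) 10 = -40$)
$C{\left(N \right)} = N^{\frac{5}{2}}$
$A{\left(j \right)} = -40 - 128 \sqrt{2}$ ($A{\left(j \right)} = -40 - 8^{\frac{5}{2}} = -40 - 128 \sqrt{2}$)
$\frac{467459}{A{\left(\left(-1\right) 779 \right)}} = \frac{467459}{-40 - 128 \sqrt{2}}$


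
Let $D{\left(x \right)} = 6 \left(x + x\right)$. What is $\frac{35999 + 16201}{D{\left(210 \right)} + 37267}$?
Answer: $\frac{52200}{39787} \approx 1.312$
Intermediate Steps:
$D{\left(x \right)} = 12 x$ ($D{\left(x \right)} = 6 \cdot 2 x = 12 x$)
$\frac{35999 + 16201}{D{\left(210 \right)} + 37267} = \frac{35999 + 16201}{12 \cdot 210 + 37267} = \frac{52200}{2520 + 37267} = \frac{52200}{39787}$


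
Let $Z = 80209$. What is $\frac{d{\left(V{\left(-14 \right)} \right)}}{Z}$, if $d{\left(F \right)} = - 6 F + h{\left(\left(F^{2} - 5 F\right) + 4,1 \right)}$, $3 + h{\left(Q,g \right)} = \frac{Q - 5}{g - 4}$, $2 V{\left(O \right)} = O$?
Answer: $\frac{34}{240627} \approx 0.0001413$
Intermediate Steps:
$V{\left(O \right)} = \frac{O}{2}$
$h{\left(Q,g \right)} = -3 + \frac{-5 + Q}{-4 + g}$ ($h{\left(Q,g \right)} = -3 + \frac{Q - 5}{g - 4} = -3 + \frac{-5 + Q}{-4 + g}$)
$d{\left(F \right)} = - \frac{8}{3} - \frac{13 F}{3} - \frac{F^{2}}{3}$ ($d{\left(F \right)} = - 6 F + \frac{7 + \left(\left(F^{2} - 5 F\right) + 4\right) - 3}{-4 + 1} = - 6 F + \frac{7 + \left(4 + F^{2} - 5 F\right) - 3}{-3} = - 6 F - \frac{8 + F^{2} - 5 F}{3} = - 6 F - \left(\frac{8}{3} - \frac{5 F}{3} + \frac{F^{2}}{3}\right) = - \frac{8}{3} - \frac{13 F}{3} - \frac{F^{2}}{3}$)
$\frac{d{\left(V{\left(-14 \right)} \right)}}{Z} = \frac{- \frac{8}{3} - \frac{13 \cdot \frac{1}{2} \left(-14\right)}{3} - \frac{\left(\frac{1}{2} \left(-14\right)\right)^{2}}{3}}{80209} = \left(- \frac{8}{3} - - \frac{91}{3} - \frac{\left(-7\right)^{2}}{3}\right) \frac{1}{80209} = \left(- \frac{8}{3} + \frac{91}{3} - \frac{49}{3}\right) \frac{1}{80209} = \frac{34}{3} \cdot \frac{1}{80209} = \frac{34}{240627}$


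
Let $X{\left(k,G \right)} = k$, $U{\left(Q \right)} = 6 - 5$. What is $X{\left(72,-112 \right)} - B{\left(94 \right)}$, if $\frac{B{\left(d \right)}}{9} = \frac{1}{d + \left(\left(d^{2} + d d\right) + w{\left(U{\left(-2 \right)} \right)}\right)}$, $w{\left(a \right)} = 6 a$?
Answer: $\frac{426525}{5924} \approx 72.0$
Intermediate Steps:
$U{\left(Q \right)} = 1$
$B{\left(d \right)} = \frac{9}{6 + d + 2 d^{2}}$ ($B{\left(d \right)} = \frac{9}{d + \left(\left(d^{2} + d d\right) + 6 \cdot 1\right)} = \frac{9}{d + \left(\left(d^{2} + d^{2}\right) + 6\right)} = \frac{9}{d + \left(2 d^{2} + 6\right)} = \frac{9}{d + \left(6 + 2 d^{2}\right)} = \frac{9}{6 + d + 2 d^{2}}$)
$X{\left(72,-112 \right)} - B{\left(94 \right)} = 72 - \frac{9}{6 + 94 + 2 \cdot 94^{2}} = 72 - \frac{9}{6 + 94 + 2 \cdot 8836} = 72 - \frac{9}{6 + 94 + 17672} = 72 - \frac{9}{17772} = 72 - 9 \cdot \frac{1}{17772} = 72 - \frac{3}{5924} = \frac{426525}{5924}$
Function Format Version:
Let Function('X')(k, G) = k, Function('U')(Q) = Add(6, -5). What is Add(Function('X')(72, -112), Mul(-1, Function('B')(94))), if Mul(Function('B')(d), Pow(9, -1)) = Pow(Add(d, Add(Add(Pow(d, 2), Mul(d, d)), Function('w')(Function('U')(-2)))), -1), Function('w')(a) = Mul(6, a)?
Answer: Rational(426525, 5924) ≈ 72.000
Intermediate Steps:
Function('U')(Q) = 1
Function('B')(d) = Mul(9, Pow(Add(6, d, Mul(2, Pow(d, 2))), -1)) (Function('B')(d) = Mul(9, Pow(Add(d, Add(Add(Pow(d, 2), Mul(d, d)), Mul(6, 1))), -1)) = Mul(9, Pow(Add(d, Add(Add(Pow(d, 2), Pow(d, 2)), 6)), -1)) = Mul(9, Pow(Add(d, Add(Mul(2, Pow(d, 2)), 6)), -1)) = Mul(9, Pow(Add(d, Add(6, Mul(2, Pow(d, 2)))), -1)) = Mul(9, Pow(Add(6, d, Mul(2, Pow(d, 2))), -1)))
Add(Function('X')(72, -112), Mul(-1, Function('B')(94))) = Add(72, Mul(-1, Mul(9, Pow(Add(6, 94, Mul(2, Pow(94, 2))), -1)))) = Add(72, Mul(-1, Mul(9, Pow(Add(6, 94, Mul(2, 8836)), -1)))) = Add(72, Mul(-1, Mul(9, Pow(Add(6, 94, 17672), -1)))) = Add(72, Mul(-1, Mul(9, Pow(17772, -1)))) = Add(72, Mul(-1, Mul(9, Rational(1, 17772)))) = Add(72, Mul(-1, Rational(3, 5924))) = Add(72, Rational(-3, 5924)) = Rational(426525, 5924)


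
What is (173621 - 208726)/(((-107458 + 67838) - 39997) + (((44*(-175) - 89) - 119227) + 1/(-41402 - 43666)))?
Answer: 597262428/3515571209 ≈ 0.16989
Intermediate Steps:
(173621 - 208726)/(((-107458 + 67838) - 39997) + (((44*(-175) - 89) - 119227) + 1/(-41402 - 43666))) = -35105/((-39620 - 39997) + (((-7700 - 89) - 119227) + 1/(-85068))) = -35105/(-79617 + ((-7789 - 119227) - 1/85068)) = -35105/(-79617 + (-127016 - 1/85068)) = -35105/(-79617 - 10804997089/85068) = -35105/(-17577856045/85068) = -35105*(-85068/17577856045) = 597262428/3515571209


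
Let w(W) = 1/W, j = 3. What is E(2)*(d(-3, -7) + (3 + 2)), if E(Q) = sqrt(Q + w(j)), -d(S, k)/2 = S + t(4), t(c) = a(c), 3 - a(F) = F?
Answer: 13*sqrt(21)/3 ≈ 19.858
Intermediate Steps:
a(F) = 3 - F
t(c) = 3 - c
d(S, k) = 2 - 2*S (d(S, k) = -2*(S + (3 - 1*4)) = -2*(S + (3 - 4)) = -2*(S - 1) = -2*(-1 + S) = 2 - 2*S)
E(Q) = sqrt(1/3 + Q) (E(Q) = sqrt(Q + 1/3) = sqrt(1/3 + Q))
E(2)*(d(-3, -7) + (3 + 2)) = (sqrt(3 + 9*2)/3)*((2 - 2*(-3)) + (3 + 2)) = (sqrt(3 + 18)/3)*((2 + 6) + 5) = (sqrt(21)/3)*(8 + 5) = (sqrt(21)/3)*13 = 13*sqrt(21)/3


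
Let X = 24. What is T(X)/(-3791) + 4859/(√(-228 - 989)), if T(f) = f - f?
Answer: -4859*I*√1217/1217 ≈ -139.28*I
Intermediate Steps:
T(f) = 0
T(X)/(-3791) + 4859/(√(-228 - 989)) = 0/(-3791) + 4859/(√(-228 - 989)) = 0*(-1/3791) + 4859/(√(-1217)) = 0 + 4859/((I*√1217)) = 0 + 4859*(-I*√1217/1217) = 0 - 4859*I*√1217/1217 = -4859*I*√1217/1217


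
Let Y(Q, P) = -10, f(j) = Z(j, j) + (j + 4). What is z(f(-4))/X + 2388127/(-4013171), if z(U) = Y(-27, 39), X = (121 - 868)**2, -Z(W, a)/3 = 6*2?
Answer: -1332636490853/2239385536539 ≈ -0.59509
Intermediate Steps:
Z(W, a) = -36 (Z(W, a) = -18*2 = -3*12 = -36)
X = 558009 (X = (-747)**2 = 558009)
f(j) = -32 + j (f(j) = -36 + (j + 4) = -36 + (4 + j) = -32 + j)
z(U) = -10
z(f(-4))/X + 2388127/(-4013171) = -10/558009 + 2388127/(-4013171) = -10*1/558009 + 2388127*(-1/4013171) = -10/558009 - 2388127/4013171 = -1332636490853/2239385536539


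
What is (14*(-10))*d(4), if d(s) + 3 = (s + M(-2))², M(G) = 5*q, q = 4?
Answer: -80220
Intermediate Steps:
M(G) = 20 (M(G) = 5*4 = 20)
d(s) = -3 + (20 + s)² (d(s) = -3 + (s + 20)² = -3 + (20 + s)²)
(14*(-10))*d(4) = (14*(-10))*(-3 + (20 + 4)²) = -140*(-3 + 24²) = -140*(-3 + 576) = -140*573 = -80220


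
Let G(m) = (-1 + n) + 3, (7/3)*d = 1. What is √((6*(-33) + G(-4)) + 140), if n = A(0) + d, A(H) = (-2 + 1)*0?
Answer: I*√2723/7 ≈ 7.4546*I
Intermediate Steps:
d = 3/7 (d = (3/7)*1 = 3/7 ≈ 0.42857)
A(H) = 0 (A(H) = -1*0 = 0)
n = 3/7 (n = 0 + 3/7 = 3/7 ≈ 0.42857)
G(m) = 17/7 (G(m) = (-1 + 3/7) + 3 = -4/7 + 3 = 17/7)
√((6*(-33) + G(-4)) + 140) = √((6*(-33) + 17/7) + 140) = √((-198 + 17/7) + 140) = √(-1369/7 + 140) = √(-389/7) = I*√2723/7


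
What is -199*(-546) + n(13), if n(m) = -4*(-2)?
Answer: 108662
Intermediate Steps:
n(m) = 8
-199*(-546) + n(13) = -199*(-546) + 8 = 108654 + 8 = 108662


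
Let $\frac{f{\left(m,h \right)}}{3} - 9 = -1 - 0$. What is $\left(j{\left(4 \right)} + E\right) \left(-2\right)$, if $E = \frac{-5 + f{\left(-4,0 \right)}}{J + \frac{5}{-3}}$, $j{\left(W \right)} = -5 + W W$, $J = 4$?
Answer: $- \frac{268}{7} \approx -38.286$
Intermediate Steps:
$f{\left(m,h \right)} = 24$ ($f{\left(m,h \right)} = 27 + 3 \left(-1 - 0\right) = 27 + 3 \left(-1 + 0\right) = 27 + 3 \left(-1\right) = 27 - 3 = 24$)
$j{\left(W \right)} = -5 + W^{2}$
$E = \frac{57}{7}$ ($E = \frac{-5 + 24}{4 + \frac{5}{-3}} = \frac{19}{4 + 5 \left(- \frac{1}{3}\right)} = \frac{19}{4 - \frac{5}{3}} = \frac{19}{\frac{7}{3}} = 19 \cdot \frac{3}{7} = \frac{57}{7} \approx 8.1429$)
$\left(j{\left(4 \right)} + E\right) \left(-2\right) = \left(\left(-5 + 4^{2}\right) + \frac{57}{7}\right) \left(-2\right) = \left(\left(-5 + 16\right) + \frac{57}{7}\right) \left(-2\right) = \left(11 + \frac{57}{7}\right) \left(-2\right) = \frac{134}{7} \left(-2\right) = - \frac{268}{7}$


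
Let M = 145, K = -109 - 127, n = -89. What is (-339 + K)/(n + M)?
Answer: -575/56 ≈ -10.268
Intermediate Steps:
K = -236
(-339 + K)/(n + M) = (-339 - 236)/(-89 + 145) = -575/56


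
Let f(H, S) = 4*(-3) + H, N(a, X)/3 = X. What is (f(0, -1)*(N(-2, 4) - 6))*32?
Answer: -2304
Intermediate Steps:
N(a, X) = 3*X
f(H, S) = -12 + H
(f(0, -1)*(N(-2, 4) - 6))*32 = ((-12 + 0)*(3*4 - 6))*32 = -12*(12 - 6)*32 = -12*6*32 = -72*32 = -2304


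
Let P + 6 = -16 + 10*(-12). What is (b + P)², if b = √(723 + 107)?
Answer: (142 - √830)² ≈ 12812.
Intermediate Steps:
b = √830 ≈ 28.810
P = -142 (P = -6 + (-16 + 10*(-12)) = -6 + (-16 - 120) = -6 - 136 = -142)
(b + P)² = (√830 - 142)² = (-142 + √830)²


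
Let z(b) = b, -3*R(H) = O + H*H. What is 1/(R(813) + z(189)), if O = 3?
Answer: -1/220135 ≈ -4.5427e-6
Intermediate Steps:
R(H) = -1 - H²/3 (R(H) = -(3 + H*H)/3 = -(3 + H²)/3 = -1 - H²/3)
1/(R(813) + z(189)) = 1/((-1 - ⅓*813²) + 189) = 1/((-1 - ⅓*660969) + 189) = 1/((-1 - 220323) + 189) = 1/(-220324 + 189) = 1/(-220135) = -1/220135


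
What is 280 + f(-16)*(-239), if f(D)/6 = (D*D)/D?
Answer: 23224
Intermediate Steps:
f(D) = 6*D (f(D) = 6*((D*D)/D) = 6*(D²/D) = 6*D)
280 + f(-16)*(-239) = 280 + (6*(-16))*(-239) = 280 - 96*(-239) = 280 + 22944 = 23224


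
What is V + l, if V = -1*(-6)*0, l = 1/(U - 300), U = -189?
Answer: -1/489 ≈ -0.0020450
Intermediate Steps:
l = -1/489 (l = 1/(-189 - 300) = 1/(-489) = -1/489 ≈ -0.0020450)
V = 0 (V = 6*0 = 0)
V + l = 0 - 1/489 = -1/489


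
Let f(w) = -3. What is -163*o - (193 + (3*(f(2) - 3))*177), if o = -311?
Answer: 53686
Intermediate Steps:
-163*o - (193 + (3*(f(2) - 3))*177) = -163*(-311) - (193 + (3*(-3 - 3))*177) = 50693 - (193 + (3*(-6))*177) = 50693 - (193 - 18*177) = 50693 - (193 - 3186) = 50693 - 1*(-2993) = 50693 + 2993 = 53686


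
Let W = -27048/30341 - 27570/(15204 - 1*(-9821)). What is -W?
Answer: 302675514/151856705 ≈ 1.9932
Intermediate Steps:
W = -302675514/151856705 (W = -27048*1/30341 - 27570/(15204 + 9821) = -27048/30341 - 27570/25025 = -27048/30341 - 27570*1/25025 = -27048/30341 - 5514/5005 = -302675514/151856705 ≈ -1.9932)
-W = -1*(-302675514/151856705) = 302675514/151856705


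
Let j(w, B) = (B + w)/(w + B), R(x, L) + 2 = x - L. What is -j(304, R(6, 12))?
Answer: -1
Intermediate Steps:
R(x, L) = -2 + x - L (R(x, L) = -2 + (x - L) = -2 + x - L)
j(w, B) = 1 (j(w, B) = (B + w)/(B + w) = 1)
-j(304, R(6, 12)) = -1*1 = -1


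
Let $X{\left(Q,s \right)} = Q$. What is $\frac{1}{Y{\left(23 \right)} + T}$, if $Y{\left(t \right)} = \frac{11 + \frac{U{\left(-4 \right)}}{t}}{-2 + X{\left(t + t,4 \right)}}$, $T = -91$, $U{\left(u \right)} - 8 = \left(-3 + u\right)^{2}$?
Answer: $- \frac{506}{45891} \approx -0.011026$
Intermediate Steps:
$U{\left(u \right)} = 8 + \left(-3 + u\right)^{2}$
$Y{\left(t \right)} = \frac{11 + \frac{57}{t}}{-2 + 2 t}$ ($Y{\left(t \right)} = \frac{11 + \frac{8 + \left(-3 - 4\right)^{2}}{t}}{-2 + \left(t + t\right)} = \frac{11 + \frac{8 + \left(-7\right)^{2}}{t}}{-2 + 2 t} = \frac{11 + \frac{8 + 49}{t}}{-2 + 2 t} = \frac{11 + \frac{57}{t}}{-2 + 2 t}$)
$\frac{1}{Y{\left(23 \right)} + T} = \frac{1}{\frac{57 + 11 \cdot 23}{2 \cdot 23 \left(-1 + 23\right)} - 91} = \frac{1}{\frac{1}{2} \cdot \frac{1}{23} \cdot \frac{1}{22} \left(57 + 253\right) - 91} = \frac{1}{\frac{1}{2} \cdot \frac{1}{23} \cdot \frac{1}{22} \cdot 310 - 91} = \frac{1}{\frac{155}{506} - 91} = \frac{1}{- \frac{45891}{506}} = - \frac{506}{45891}$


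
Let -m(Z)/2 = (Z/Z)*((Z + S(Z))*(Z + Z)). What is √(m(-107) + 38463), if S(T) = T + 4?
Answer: 3*I*√5713 ≈ 226.75*I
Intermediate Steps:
S(T) = 4 + T
m(Z) = -4*Z*(4 + 2*Z) (m(Z) = -2*Z/Z*(Z + (4 + Z))*(Z + Z) = -2*(4 + 2*Z)*(2*Z) = -2*2*Z*(4 + 2*Z) = -4*Z*(4 + 2*Z))
√(m(-107) + 38463) = √(-8*(-107)*(2 - 107) + 38463) = √(-8*(-107)*(-105) + 38463) = √(-89880 + 38463) = √(-51417) = 3*I*√5713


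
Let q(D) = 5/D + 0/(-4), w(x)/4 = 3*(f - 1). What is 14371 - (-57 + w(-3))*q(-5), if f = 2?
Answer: 14326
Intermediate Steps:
w(x) = 12 (w(x) = 4*(3*(2 - 1)) = 4*(3*1) = 4*3 = 12)
q(D) = 5/D (q(D) = 5/D + 0*(-¼) = 5/D + 0 = 5/D)
14371 - (-57 + w(-3))*q(-5) = 14371 - (-57 + 12)*5/(-5) = 14371 - (-45)*5*(-⅕) = 14371 - (-45)*(-1) = 14371 - 1*45 = 14371 - 45 = 14326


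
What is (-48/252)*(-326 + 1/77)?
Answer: 33468/539 ≈ 62.093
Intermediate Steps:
(-48/252)*(-326 + 1/77) = (-48*1/252)*(-326 + 1/77) = -4/21*(-25101/77) = 33468/539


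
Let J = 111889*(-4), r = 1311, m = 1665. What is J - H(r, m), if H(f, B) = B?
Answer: -449221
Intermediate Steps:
J = -447556
J - H(r, m) = -447556 - 1*1665 = -447556 - 1665 = -449221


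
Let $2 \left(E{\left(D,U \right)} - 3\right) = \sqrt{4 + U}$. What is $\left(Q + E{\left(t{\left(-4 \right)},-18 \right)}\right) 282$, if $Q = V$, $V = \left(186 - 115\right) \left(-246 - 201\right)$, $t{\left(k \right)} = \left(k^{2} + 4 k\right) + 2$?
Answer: $-8948988 + 141 i \sqrt{14} \approx -8.949 \cdot 10^{6} + 527.57 i$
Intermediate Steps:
$t{\left(k \right)} = 2 + k^{2} + 4 k$
$V = -31737$ ($V = 71 \left(-447\right) = -31737$)
$E{\left(D,U \right)} = 3 + \frac{\sqrt{4 + U}}{2}$
$Q = -31737$
$\left(Q + E{\left(t{\left(-4 \right)},-18 \right)}\right) 282 = \left(-31737 + \left(3 + \frac{\sqrt{4 - 18}}{2}\right)\right) 282 = \left(-31737 + \left(3 + \frac{\sqrt{-14}}{2}\right)\right) 282 = \left(-31737 + \left(3 + \frac{i \sqrt{14}}{2}\right)\right) 282 = \left(-31734 + \frac{i \sqrt{14}}{2}\right) 282 = -8948988 + 141 i \sqrt{14}$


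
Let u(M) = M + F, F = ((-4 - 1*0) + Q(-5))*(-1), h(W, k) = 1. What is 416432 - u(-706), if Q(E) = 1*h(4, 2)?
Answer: 417135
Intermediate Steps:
Q(E) = 1 (Q(E) = 1*1 = 1)
F = 3 (F = ((-4 - 1*0) + 1)*(-1) = ((-4 + 0) + 1)*(-1) = (-4 + 1)*(-1) = -3*(-1) = 3)
u(M) = 3 + M (u(M) = M + 3 = 3 + M)
416432 - u(-706) = 416432 - (3 - 706) = 416432 - 1*(-703) = 416432 + 703 = 417135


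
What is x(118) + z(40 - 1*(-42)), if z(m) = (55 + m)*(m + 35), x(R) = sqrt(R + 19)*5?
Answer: 16029 + 5*sqrt(137) ≈ 16088.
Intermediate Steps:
x(R) = 5*sqrt(19 + R) (x(R) = sqrt(19 + R)*5 = 5*sqrt(19 + R))
z(m) = (35 + m)*(55 + m) (z(m) = (55 + m)*(35 + m) = (35 + m)*(55 + m))
x(118) + z(40 - 1*(-42)) = 5*sqrt(19 + 118) + (1925 + (40 - 1*(-42))**2 + 90*(40 - 1*(-42))) = 5*sqrt(137) + (1925 + (40 + 42)**2 + 90*(40 + 42)) = 5*sqrt(137) + (1925 + 82**2 + 90*82) = 5*sqrt(137) + (1925 + 6724 + 7380) = 5*sqrt(137) + 16029 = 16029 + 5*sqrt(137)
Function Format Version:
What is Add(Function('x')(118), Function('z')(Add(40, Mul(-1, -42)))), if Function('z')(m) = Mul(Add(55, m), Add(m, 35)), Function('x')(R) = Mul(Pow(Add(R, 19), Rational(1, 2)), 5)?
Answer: Add(16029, Mul(5, Pow(137, Rational(1, 2)))) ≈ 16088.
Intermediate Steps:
Function('x')(R) = Mul(5, Pow(Add(19, R), Rational(1, 2))) (Function('x')(R) = Mul(Pow(Add(19, R), Rational(1, 2)), 5) = Mul(5, Pow(Add(19, R), Rational(1, 2))))
Function('z')(m) = Mul(Add(35, m), Add(55, m)) (Function('z')(m) = Mul(Add(55, m), Add(35, m)) = Mul(Add(35, m), Add(55, m)))
Add(Function('x')(118), Function('z')(Add(40, Mul(-1, -42)))) = Add(Mul(5, Pow(Add(19, 118), Rational(1, 2))), Add(1925, Pow(Add(40, Mul(-1, -42)), 2), Mul(90, Add(40, Mul(-1, -42))))) = Add(Mul(5, Pow(137, Rational(1, 2))), Add(1925, Pow(Add(40, 42), 2), Mul(90, Add(40, 42)))) = Add(Mul(5, Pow(137, Rational(1, 2))), Add(1925, Pow(82, 2), Mul(90, 82))) = Add(Mul(5, Pow(137, Rational(1, 2))), Add(1925, 6724, 7380)) = Add(Mul(5, Pow(137, Rational(1, 2))), 16029) = Add(16029, Mul(5, Pow(137, Rational(1, 2))))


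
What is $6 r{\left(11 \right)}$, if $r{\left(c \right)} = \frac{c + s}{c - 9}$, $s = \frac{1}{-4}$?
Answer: $\frac{129}{4} \approx 32.25$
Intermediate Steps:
$s = - \frac{1}{4} \approx -0.25$
$r{\left(c \right)} = \frac{- \frac{1}{4} + c}{-9 + c}$ ($r{\left(c \right)} = \frac{c - \frac{1}{4}}{c - 9} = \frac{- \frac{1}{4} + c}{-9 + c}$)
$6 r{\left(11 \right)} = 6 \frac{- \frac{1}{4} + 11}{-9 + 11} = 6 \cdot \frac{1}{2} \cdot \frac{43}{4} = 6 \cdot \frac{43}{8} = \frac{129}{4}$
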